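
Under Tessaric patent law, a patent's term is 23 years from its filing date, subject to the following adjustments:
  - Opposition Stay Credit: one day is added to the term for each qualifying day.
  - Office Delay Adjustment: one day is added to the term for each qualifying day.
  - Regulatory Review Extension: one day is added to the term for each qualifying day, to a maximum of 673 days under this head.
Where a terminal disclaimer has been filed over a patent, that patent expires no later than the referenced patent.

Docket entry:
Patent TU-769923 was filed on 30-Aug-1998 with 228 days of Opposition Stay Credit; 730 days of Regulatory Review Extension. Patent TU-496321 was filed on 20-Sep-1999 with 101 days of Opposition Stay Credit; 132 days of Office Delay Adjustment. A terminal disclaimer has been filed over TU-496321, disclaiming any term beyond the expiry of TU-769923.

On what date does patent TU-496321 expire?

May 11, 2023

Natural term of TU-496321:
  Base: filing + 23 years → 20 September 2022.
  Opposition Stay Credit: +101 days → 30 December 2022.
  Office Delay Adjustment: +132 days → 11 May 2023.
Expiry of referenced patent TU-769923:
  Base: filing + 23 years → 30 August 2021.
  Opposition Stay Credit: +228 days → 15 April 2022.
  Regulatory Review Extension: 730 days claimed exceeds the 673-day cap, so +673 days → 17 February 2024.
Terminal disclaimer: TU-496321 expires on the earlier of 11 May 2023 and 17 February 2024.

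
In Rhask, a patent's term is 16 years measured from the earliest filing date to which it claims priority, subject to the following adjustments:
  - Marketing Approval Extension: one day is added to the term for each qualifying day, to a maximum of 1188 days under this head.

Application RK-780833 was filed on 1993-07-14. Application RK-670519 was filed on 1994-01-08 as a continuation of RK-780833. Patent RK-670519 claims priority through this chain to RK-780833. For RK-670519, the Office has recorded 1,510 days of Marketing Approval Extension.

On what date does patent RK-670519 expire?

Earliest priority filing: 14 July 1993.
Base term: 14 July 1993 + 16 years → 14 July 2009.
Marketing Approval Extension: 1510 days claimed exceeds the 1188-day cap, so +1188 days → 14 October 2012.

2012-10-14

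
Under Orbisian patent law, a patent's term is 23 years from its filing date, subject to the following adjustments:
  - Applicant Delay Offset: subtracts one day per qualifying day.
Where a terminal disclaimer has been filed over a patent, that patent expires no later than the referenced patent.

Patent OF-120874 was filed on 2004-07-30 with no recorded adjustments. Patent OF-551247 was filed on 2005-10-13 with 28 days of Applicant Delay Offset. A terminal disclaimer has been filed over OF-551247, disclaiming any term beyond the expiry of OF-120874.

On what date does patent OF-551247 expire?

Natural term of OF-551247:
  Base: filing + 23 years → 13 October 2028.
  Applicant Delay Offset: −28 days → 15 September 2028.
Expiry of referenced patent OF-120874:
  Base: filing + 23 years → 30 July 2027.
Terminal disclaimer: OF-551247 expires on the earlier of 15 September 2028 and 30 July 2027.

2027-07-30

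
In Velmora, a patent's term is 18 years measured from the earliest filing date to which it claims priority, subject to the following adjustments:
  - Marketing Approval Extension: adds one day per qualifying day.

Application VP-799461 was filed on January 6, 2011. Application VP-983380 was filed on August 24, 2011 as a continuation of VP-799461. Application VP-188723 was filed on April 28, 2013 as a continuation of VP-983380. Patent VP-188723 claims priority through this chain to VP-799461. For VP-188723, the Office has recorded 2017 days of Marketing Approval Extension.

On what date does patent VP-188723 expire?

Earliest priority filing: 6 January 2011.
Base term: 6 January 2011 + 18 years → 6 January 2029.
Marketing Approval Extension: +2017 days → 16 July 2034.

2034-07-16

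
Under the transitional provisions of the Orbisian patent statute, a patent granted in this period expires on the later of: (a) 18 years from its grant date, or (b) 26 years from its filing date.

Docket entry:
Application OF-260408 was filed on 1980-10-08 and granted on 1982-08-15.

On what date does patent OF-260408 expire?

(a) grant + 18 years → 15 August 2000.
(b) filing + 26 years → 8 October 2006.
Later of the two: 8 October 2006.

October 8, 2006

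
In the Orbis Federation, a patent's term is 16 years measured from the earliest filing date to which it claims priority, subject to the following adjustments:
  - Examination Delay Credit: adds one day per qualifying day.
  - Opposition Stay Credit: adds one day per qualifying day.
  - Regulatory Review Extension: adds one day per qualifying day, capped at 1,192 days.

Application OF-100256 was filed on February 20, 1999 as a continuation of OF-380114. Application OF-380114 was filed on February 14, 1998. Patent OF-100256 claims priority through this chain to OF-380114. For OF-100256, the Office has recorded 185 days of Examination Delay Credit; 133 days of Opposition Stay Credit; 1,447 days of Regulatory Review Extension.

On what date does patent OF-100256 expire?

April 4, 2018

Earliest priority filing: 14 February 1998.
Base term: 14 February 1998 + 16 years → 14 February 2014.
Examination Delay Credit: +185 days → 18 August 2014.
Opposition Stay Credit: +133 days → 29 December 2014.
Regulatory Review Extension: 1447 days claimed exceeds the 1192-day cap, so +1192 days → 4 April 2018.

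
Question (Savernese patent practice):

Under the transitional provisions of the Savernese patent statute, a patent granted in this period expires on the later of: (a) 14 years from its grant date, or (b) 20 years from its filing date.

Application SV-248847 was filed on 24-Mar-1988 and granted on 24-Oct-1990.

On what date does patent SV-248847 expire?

March 24, 2008

(a) grant + 14 years → 24 October 2004.
(b) filing + 20 years → 24 March 2008.
Later of the two: 24 March 2008.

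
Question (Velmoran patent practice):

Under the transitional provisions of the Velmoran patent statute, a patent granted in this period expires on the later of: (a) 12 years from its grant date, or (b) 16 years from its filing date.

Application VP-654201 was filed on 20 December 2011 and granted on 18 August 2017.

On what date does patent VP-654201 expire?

2029-08-18

(a) grant + 12 years → 18 August 2029.
(b) filing + 16 years → 20 December 2027.
Later of the two: 18 August 2029.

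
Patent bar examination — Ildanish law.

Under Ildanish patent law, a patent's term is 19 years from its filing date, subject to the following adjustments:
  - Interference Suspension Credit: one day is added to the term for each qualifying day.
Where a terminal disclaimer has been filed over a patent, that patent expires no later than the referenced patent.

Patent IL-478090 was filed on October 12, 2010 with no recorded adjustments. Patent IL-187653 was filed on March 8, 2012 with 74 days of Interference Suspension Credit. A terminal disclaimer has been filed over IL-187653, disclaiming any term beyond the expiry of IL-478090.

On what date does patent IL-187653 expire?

October 12, 2029

Natural term of IL-187653:
  Base: filing + 19 years → 8 March 2031.
  Interference Suspension Credit: +74 days → 21 May 2031.
Expiry of referenced patent IL-478090:
  Base: filing + 19 years → 12 October 2029.
Terminal disclaimer: IL-187653 expires on the earlier of 21 May 2031 and 12 October 2029.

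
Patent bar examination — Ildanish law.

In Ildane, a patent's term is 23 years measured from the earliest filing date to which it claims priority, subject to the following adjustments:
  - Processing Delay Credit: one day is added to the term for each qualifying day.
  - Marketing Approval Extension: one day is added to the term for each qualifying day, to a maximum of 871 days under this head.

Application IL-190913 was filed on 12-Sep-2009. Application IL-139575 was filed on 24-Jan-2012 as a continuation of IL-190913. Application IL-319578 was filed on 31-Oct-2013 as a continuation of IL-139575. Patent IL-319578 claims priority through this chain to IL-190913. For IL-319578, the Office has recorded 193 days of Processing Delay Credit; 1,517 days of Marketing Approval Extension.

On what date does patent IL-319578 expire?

August 12, 2035

Earliest priority filing: 12 September 2009.
Base term: 12 September 2009 + 23 years → 12 September 2032.
Processing Delay Credit: +193 days → 24 March 2033.
Marketing Approval Extension: 1517 days claimed exceeds the 871-day cap, so +871 days → 12 August 2035.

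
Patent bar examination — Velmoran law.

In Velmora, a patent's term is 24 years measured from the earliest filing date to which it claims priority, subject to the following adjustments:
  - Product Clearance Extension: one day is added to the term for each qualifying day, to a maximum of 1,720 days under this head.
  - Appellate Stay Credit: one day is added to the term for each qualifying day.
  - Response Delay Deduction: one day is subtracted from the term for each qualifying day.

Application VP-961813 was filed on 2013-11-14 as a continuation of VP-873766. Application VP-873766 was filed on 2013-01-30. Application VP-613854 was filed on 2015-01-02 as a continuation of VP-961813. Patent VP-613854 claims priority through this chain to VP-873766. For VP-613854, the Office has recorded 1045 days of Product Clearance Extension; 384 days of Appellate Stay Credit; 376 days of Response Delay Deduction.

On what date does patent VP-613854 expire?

Earliest priority filing: 30 January 2013.
Base term: 30 January 2013 + 24 years → 30 January 2037.
Product Clearance Extension: 1045 days (within the 1720-day cap) → +1045 days → 11 December 2039.
Appellate Stay Credit: +384 days → 29 December 2040.
Response Delay Deduction: −376 days → 19 December 2039.

2039-12-19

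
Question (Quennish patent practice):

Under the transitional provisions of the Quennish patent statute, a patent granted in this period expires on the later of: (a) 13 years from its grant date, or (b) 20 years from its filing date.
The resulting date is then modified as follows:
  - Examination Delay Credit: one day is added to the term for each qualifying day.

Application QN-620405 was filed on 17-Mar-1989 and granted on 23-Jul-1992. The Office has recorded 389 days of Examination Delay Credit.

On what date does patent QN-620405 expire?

(a) grant + 13 years → 23 July 2005.
(b) filing + 20 years → 17 March 2009.
Later of the two: 17 March 2009.
Examination Delay Credit: +389 days → 10 April 2010.

2010-04-10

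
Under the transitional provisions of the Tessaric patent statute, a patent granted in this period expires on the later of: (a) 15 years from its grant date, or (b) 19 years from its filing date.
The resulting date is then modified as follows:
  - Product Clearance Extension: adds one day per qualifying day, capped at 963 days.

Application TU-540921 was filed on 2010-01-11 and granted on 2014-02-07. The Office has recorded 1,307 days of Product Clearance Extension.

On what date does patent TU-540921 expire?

2031-09-28

(a) grant + 15 years → 7 February 2029.
(b) filing + 19 years → 11 January 2029.
Later of the two: 7 February 2029.
Product Clearance Extension: 1307 days claimed exceeds the 963-day cap, so +963 days → 28 September 2031.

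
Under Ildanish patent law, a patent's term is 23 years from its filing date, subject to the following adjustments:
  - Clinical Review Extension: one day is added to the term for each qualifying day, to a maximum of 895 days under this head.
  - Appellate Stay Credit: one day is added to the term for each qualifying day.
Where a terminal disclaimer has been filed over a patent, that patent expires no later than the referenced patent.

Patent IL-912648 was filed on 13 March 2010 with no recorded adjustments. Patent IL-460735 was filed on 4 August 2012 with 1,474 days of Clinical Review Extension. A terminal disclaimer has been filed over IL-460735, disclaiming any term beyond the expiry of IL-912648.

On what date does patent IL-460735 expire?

2033-03-13

Natural term of IL-460735:
  Base: filing + 23 years → 4 August 2035.
  Clinical Review Extension: 1474 days claimed exceeds the 895-day cap, so +895 days → 15 January 2038.
Expiry of referenced patent IL-912648:
  Base: filing + 23 years → 13 March 2033.
Terminal disclaimer: IL-460735 expires on the earlier of 15 January 2038 and 13 March 2033.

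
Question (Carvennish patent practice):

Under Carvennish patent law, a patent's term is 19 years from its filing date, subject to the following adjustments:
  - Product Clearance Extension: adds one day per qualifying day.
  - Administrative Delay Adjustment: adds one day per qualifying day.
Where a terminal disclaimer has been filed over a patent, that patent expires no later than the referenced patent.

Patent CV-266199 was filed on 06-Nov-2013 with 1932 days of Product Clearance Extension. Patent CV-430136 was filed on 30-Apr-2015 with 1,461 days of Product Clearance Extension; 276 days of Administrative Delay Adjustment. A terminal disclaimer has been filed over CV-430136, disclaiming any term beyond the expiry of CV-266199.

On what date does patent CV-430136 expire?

Natural term of CV-430136:
  Base: filing + 19 years → 30 April 2034.
  Product Clearance Extension: +1461 days → 30 April 2038.
  Administrative Delay Adjustment: +276 days → 31 January 2039.
Expiry of referenced patent CV-266199:
  Base: filing + 19 years → 6 November 2032.
  Product Clearance Extension: +1932 days → 20 February 2038.
Terminal disclaimer: CV-430136 expires on the earlier of 31 January 2039 and 20 February 2038.

2038-02-20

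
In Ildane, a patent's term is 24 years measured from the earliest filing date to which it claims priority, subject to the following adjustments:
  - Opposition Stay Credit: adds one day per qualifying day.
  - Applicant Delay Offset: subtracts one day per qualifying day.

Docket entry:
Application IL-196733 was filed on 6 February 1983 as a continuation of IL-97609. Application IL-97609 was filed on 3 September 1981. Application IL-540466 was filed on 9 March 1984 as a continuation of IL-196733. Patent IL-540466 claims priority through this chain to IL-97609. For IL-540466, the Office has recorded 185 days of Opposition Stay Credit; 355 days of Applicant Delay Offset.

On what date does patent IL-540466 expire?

March 17, 2005

Earliest priority filing: 3 September 1981.
Base term: 3 September 1981 + 24 years → 3 September 2005.
Opposition Stay Credit: +185 days → 7 March 2006.
Applicant Delay Offset: −355 days → 17 March 2005.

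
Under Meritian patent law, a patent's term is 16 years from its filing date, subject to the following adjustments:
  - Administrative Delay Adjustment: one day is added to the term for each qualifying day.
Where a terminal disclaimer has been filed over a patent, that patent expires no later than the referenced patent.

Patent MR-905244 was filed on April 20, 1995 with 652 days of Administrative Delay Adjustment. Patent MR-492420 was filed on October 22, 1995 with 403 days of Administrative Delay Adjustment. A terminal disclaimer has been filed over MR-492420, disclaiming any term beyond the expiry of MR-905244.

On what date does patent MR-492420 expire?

2012-11-28

Natural term of MR-492420:
  Base: filing + 16 years → 22 October 2011.
  Administrative Delay Adjustment: +403 days → 28 November 2012.
Expiry of referenced patent MR-905244:
  Base: filing + 16 years → 20 April 2011.
  Administrative Delay Adjustment: +652 days → 31 January 2013.
Terminal disclaimer: MR-492420 expires on the earlier of 28 November 2012 and 31 January 2013.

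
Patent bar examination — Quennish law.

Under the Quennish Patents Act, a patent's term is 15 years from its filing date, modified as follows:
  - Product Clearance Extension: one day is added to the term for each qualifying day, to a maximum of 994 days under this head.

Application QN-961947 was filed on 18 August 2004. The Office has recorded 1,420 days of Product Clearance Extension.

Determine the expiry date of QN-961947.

May 8, 2022

Base term: filing date + 15 years → 18 August 2019.
Product Clearance Extension: 1420 days claimed exceeds the 994-day cap, so +994 days → 8 May 2022.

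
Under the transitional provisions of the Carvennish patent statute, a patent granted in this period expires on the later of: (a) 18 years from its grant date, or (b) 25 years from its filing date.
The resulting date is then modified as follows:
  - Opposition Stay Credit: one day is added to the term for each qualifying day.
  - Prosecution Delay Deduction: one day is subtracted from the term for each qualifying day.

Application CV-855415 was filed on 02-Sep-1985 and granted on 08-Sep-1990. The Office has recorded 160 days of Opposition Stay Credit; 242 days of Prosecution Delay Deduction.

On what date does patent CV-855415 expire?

(a) grant + 18 years → 8 September 2008.
(b) filing + 25 years → 2 September 2010.
Later of the two: 2 September 2010.
Opposition Stay Credit: +160 days → 9 February 2011.
Prosecution Delay Deduction: −242 days → 12 June 2010.

2010-06-12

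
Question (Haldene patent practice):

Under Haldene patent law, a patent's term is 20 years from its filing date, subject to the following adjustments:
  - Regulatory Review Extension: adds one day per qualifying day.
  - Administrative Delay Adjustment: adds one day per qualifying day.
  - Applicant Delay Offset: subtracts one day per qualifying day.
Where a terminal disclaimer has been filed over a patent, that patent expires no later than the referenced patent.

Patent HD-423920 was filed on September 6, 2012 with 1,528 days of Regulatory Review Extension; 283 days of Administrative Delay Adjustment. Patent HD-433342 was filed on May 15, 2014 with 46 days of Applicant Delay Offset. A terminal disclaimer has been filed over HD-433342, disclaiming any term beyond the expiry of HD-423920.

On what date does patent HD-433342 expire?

March 30, 2034

Natural term of HD-433342:
  Base: filing + 20 years → 15 May 2034.
  Applicant Delay Offset: −46 days → 30 March 2034.
Expiry of referenced patent HD-423920:
  Base: filing + 20 years → 6 September 2032.
  Regulatory Review Extension: +1528 days → 12 November 2036.
  Administrative Delay Adjustment: +283 days → 22 August 2037.
Terminal disclaimer: HD-433342 expires on the earlier of 30 March 2034 and 22 August 2037.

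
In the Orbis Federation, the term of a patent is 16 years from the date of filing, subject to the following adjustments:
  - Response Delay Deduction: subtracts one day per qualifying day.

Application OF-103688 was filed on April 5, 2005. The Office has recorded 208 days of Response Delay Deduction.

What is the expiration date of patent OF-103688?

September 9, 2020

Base term: filing date + 16 years → 5 April 2021.
Response Delay Deduction: −208 days → 9 September 2020.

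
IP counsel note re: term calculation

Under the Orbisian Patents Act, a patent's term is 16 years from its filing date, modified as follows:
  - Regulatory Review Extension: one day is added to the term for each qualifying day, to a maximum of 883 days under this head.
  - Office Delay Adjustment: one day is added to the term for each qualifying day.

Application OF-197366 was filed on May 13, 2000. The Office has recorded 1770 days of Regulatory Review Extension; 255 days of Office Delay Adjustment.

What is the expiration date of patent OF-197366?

June 25, 2019

Base term: filing date + 16 years → 13 May 2016.
Regulatory Review Extension: 1770 days claimed exceeds the 883-day cap, so +883 days → 13 October 2018.
Office Delay Adjustment: +255 days → 25 June 2019.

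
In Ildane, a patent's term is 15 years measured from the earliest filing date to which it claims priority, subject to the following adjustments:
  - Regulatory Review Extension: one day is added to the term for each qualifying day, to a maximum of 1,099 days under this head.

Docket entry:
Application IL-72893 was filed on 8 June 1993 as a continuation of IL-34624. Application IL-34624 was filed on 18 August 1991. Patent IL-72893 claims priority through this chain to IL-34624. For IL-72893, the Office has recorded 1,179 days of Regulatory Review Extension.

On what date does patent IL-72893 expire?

August 21, 2009

Earliest priority filing: 18 August 1991.
Base term: 18 August 1991 + 15 years → 18 August 2006.
Regulatory Review Extension: 1179 days claimed exceeds the 1099-day cap, so +1099 days → 21 August 2009.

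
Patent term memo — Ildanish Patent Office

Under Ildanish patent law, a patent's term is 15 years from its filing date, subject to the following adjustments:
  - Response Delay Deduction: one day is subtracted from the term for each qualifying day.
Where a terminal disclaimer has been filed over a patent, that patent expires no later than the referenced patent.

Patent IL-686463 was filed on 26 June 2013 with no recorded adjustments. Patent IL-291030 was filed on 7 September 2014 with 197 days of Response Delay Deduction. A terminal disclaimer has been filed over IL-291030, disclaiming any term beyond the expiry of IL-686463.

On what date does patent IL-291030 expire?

Natural term of IL-291030:
  Base: filing + 15 years → 7 September 2029.
  Response Delay Deduction: −197 days → 22 February 2029.
Expiry of referenced patent IL-686463:
  Base: filing + 15 years → 26 June 2028.
Terminal disclaimer: IL-291030 expires on the earlier of 22 February 2029 and 26 June 2028.

June 26, 2028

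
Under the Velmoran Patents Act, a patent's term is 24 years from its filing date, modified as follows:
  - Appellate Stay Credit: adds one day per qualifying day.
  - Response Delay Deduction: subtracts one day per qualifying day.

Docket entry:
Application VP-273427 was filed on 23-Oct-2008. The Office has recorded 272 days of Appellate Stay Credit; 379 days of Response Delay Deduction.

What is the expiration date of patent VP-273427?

July 8, 2032

Base term: filing date + 24 years → 23 October 2032.
Appellate Stay Credit: +272 days → 22 July 2033.
Response Delay Deduction: −379 days → 8 July 2032.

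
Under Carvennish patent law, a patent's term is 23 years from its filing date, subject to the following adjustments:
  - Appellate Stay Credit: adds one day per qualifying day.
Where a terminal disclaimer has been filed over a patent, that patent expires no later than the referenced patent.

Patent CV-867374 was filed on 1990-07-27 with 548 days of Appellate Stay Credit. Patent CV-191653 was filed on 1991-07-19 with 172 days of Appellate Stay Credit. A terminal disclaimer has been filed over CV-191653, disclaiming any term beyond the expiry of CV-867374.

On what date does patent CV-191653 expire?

January 7, 2015

Natural term of CV-191653:
  Base: filing + 23 years → 19 July 2014.
  Appellate Stay Credit: +172 days → 7 January 2015.
Expiry of referenced patent CV-867374:
  Base: filing + 23 years → 27 July 2013.
  Appellate Stay Credit: +548 days → 26 January 2015.
Terminal disclaimer: CV-191653 expires on the earlier of 7 January 2015 and 26 January 2015.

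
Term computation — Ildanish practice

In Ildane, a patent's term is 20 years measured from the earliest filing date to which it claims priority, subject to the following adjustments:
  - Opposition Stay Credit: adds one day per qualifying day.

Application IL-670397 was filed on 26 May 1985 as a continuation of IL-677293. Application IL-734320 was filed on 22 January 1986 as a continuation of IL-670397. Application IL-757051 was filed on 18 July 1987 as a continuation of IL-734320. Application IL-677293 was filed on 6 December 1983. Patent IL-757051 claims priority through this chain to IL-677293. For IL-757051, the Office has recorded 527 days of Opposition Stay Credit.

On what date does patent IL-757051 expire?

2005-05-16

Earliest priority filing: 6 December 1983.
Base term: 6 December 1983 + 20 years → 6 December 2003.
Opposition Stay Credit: +527 days → 16 May 2005.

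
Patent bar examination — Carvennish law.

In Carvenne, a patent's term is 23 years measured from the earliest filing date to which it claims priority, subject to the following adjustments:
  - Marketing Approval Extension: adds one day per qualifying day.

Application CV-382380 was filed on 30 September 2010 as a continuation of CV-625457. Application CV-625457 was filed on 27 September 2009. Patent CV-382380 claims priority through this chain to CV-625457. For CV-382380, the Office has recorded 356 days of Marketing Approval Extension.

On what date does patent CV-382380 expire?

Earliest priority filing: 27 September 2009.
Base term: 27 September 2009 + 23 years → 27 September 2032.
Marketing Approval Extension: +356 days → 18 September 2033.

September 18, 2033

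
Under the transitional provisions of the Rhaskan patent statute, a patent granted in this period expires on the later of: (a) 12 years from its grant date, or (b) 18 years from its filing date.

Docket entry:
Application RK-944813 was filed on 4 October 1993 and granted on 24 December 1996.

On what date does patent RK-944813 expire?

(a) grant + 12 years → 24 December 2008.
(b) filing + 18 years → 4 October 2011.
Later of the two: 4 October 2011.

October 4, 2011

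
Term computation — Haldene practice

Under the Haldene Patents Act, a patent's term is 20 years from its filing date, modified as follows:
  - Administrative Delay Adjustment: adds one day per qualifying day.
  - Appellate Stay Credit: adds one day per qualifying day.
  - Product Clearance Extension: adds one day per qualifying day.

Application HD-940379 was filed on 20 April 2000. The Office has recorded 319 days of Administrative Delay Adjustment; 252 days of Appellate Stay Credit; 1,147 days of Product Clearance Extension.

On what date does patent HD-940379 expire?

Base term: filing date + 20 years → 20 April 2020.
Administrative Delay Adjustment: +319 days → 5 March 2021.
Appellate Stay Credit: +252 days → 12 November 2021.
Product Clearance Extension: +1147 days → 2 January 2025.

January 2, 2025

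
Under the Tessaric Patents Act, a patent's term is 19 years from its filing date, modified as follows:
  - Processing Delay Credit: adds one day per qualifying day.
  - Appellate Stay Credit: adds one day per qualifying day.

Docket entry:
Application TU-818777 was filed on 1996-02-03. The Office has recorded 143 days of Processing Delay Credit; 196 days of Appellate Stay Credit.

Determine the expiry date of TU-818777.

January 8, 2016

Base term: filing date + 19 years → 3 February 2015.
Processing Delay Credit: +143 days → 26 June 2015.
Appellate Stay Credit: +196 days → 8 January 2016.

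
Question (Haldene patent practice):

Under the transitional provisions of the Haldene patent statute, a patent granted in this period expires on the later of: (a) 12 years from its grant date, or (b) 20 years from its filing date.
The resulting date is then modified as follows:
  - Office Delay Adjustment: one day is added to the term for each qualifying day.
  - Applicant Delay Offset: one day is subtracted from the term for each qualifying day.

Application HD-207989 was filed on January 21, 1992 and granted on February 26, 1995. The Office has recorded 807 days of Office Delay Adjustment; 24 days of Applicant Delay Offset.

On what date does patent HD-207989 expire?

(a) grant + 12 years → 26 February 2007.
(b) filing + 20 years → 21 January 2012.
Later of the two: 21 January 2012.
Office Delay Adjustment: +807 days → 7 April 2014.
Applicant Delay Offset: −24 days → 14 March 2014.

2014-03-14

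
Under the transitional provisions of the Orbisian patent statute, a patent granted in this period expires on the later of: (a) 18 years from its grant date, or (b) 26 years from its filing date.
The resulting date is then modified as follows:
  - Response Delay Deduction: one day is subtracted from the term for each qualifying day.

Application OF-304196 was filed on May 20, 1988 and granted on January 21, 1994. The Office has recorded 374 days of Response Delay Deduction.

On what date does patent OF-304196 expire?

(a) grant + 18 years → 21 January 2012.
(b) filing + 26 years → 20 May 2014.
Later of the two: 20 May 2014.
Response Delay Deduction: −374 days → 11 May 2013.

May 11, 2013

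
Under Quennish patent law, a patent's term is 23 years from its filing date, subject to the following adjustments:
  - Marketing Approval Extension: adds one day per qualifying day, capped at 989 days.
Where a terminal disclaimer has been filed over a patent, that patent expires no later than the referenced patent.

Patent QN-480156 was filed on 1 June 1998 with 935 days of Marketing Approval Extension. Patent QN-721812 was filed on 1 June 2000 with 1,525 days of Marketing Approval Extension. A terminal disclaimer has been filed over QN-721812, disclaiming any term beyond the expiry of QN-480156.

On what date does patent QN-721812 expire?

2023-12-23

Natural term of QN-721812:
  Base: filing + 23 years → 1 June 2023.
  Marketing Approval Extension: 1525 days claimed exceeds the 989-day cap, so +989 days → 14 February 2026.
Expiry of referenced patent QN-480156:
  Base: filing + 23 years → 1 June 2021.
  Marketing Approval Extension: 935 days (within the 989-day cap) → +935 days → 23 December 2023.
Terminal disclaimer: QN-721812 expires on the earlier of 14 February 2026 and 23 December 2023.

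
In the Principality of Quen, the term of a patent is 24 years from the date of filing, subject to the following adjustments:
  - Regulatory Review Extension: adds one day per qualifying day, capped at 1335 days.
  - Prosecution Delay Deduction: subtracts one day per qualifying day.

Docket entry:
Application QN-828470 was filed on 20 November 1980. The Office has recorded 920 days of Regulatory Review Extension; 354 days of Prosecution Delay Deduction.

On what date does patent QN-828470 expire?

Base term: filing date + 24 years → 20 November 2004.
Regulatory Review Extension: 920 days (within the 1335-day cap) → +920 days → 29 May 2007.
Prosecution Delay Deduction: −354 days → 9 June 2006.

2006-06-09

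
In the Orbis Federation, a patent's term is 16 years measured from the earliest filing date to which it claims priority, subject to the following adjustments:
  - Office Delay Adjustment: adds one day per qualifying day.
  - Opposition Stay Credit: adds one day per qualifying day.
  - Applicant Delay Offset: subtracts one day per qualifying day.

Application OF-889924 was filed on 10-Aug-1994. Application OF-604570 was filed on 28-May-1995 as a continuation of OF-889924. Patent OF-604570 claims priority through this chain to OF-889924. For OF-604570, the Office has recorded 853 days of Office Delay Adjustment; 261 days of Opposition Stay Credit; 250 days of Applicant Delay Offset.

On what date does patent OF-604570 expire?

Earliest priority filing: 10 August 1994.
Base term: 10 August 1994 + 16 years → 10 August 2010.
Office Delay Adjustment: +853 days → 10 December 2012.
Opposition Stay Credit: +261 days → 28 August 2013.
Applicant Delay Offset: −250 days → 21 December 2012.

2012-12-21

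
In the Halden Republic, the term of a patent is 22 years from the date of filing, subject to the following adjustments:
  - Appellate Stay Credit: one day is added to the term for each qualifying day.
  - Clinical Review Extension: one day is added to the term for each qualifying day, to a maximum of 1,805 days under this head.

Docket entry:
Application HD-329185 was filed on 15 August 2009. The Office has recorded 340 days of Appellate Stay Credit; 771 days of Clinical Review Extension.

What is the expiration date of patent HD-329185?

August 30, 2034

Base term: filing date + 22 years → 15 August 2031.
Appellate Stay Credit: +340 days → 20 July 2032.
Clinical Review Extension: 771 days (within the 1805-day cap) → +771 days → 30 August 2034.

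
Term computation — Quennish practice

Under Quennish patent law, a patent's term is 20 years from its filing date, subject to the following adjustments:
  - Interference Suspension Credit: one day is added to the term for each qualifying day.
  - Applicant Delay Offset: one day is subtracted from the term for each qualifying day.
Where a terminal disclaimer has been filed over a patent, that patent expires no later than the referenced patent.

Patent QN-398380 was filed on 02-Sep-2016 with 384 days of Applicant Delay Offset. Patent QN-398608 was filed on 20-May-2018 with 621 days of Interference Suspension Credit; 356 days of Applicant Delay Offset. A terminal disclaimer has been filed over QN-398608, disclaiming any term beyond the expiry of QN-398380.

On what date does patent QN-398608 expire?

Natural term of QN-398608:
  Base: filing + 20 years → 20 May 2038.
  Interference Suspension Credit: +621 days → 31 January 2040.
  Applicant Delay Offset: −356 days → 9 February 2039.
Expiry of referenced patent QN-398380:
  Base: filing + 20 years → 2 September 2036.
  Applicant Delay Offset: −384 days → 15 August 2035.
Terminal disclaimer: QN-398608 expires on the earlier of 9 February 2039 and 15 August 2035.

2035-08-15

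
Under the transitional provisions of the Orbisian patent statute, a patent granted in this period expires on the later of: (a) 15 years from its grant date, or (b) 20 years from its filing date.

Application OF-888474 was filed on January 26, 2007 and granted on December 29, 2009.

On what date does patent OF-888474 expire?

(a) grant + 15 years → 29 December 2024.
(b) filing + 20 years → 26 January 2027.
Later of the two: 26 January 2027.

2027-01-26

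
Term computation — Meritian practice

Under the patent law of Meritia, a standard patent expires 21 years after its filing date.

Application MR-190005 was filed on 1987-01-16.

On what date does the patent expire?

Filing date + 21 years → 16 January 2008.

2008-01-16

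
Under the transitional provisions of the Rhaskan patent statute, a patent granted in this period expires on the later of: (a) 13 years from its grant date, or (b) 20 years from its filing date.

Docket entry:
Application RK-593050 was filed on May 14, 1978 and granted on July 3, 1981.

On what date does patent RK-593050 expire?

May 14, 1998

(a) grant + 13 years → 3 July 1994.
(b) filing + 20 years → 14 May 1998.
Later of the two: 14 May 1998.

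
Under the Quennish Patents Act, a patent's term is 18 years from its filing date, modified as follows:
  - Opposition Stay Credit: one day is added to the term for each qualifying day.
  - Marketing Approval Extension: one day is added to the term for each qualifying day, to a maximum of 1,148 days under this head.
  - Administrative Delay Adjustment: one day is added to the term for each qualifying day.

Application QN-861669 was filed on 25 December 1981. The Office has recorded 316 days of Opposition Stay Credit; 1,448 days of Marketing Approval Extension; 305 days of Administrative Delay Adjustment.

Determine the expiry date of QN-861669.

October 28, 2004

Base term: filing date + 18 years → 25 December 1999.
Opposition Stay Credit: +316 days → 5 November 2000.
Marketing Approval Extension: 1448 days claimed exceeds the 1148-day cap, so +1148 days → 28 December 2003.
Administrative Delay Adjustment: +305 days → 28 October 2004.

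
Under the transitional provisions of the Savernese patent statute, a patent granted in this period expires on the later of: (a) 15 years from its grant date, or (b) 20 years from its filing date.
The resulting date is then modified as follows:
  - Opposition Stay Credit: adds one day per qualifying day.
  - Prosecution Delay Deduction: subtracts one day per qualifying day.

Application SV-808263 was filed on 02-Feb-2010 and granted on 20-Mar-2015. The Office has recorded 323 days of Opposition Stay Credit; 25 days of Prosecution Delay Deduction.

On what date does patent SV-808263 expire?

January 12, 2031

(a) grant + 15 years → 20 March 2030.
(b) filing + 20 years → 2 February 2030.
Later of the two: 20 March 2030.
Opposition Stay Credit: +323 days → 6 February 2031.
Prosecution Delay Deduction: −25 days → 12 January 2031.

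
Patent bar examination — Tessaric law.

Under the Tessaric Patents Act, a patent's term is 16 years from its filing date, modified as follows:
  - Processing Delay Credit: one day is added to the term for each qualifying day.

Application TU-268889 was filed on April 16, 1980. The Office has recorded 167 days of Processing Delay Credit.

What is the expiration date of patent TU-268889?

Base term: filing date + 16 years → 16 April 1996.
Processing Delay Credit: +167 days → 30 September 1996.

1996-09-30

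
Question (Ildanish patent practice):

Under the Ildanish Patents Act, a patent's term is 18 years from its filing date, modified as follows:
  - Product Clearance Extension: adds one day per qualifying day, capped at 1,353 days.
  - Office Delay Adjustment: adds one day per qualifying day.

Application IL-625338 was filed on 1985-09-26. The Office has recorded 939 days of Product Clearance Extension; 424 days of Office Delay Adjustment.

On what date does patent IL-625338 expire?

Base term: filing date + 18 years → 26 September 2003.
Product Clearance Extension: 939 days (within the 1353-day cap) → +939 days → 22 April 2006.
Office Delay Adjustment: +424 days → 20 June 2007.

June 20, 2007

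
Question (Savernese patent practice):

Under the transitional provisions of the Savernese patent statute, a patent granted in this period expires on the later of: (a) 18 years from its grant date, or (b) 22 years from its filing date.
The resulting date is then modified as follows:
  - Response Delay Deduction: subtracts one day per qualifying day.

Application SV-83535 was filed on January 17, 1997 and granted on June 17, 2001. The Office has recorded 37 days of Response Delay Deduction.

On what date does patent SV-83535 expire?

(a) grant + 18 years → 17 June 2019.
(b) filing + 22 years → 17 January 2019.
Later of the two: 17 June 2019.
Response Delay Deduction: −37 days → 11 May 2019.

May 11, 2019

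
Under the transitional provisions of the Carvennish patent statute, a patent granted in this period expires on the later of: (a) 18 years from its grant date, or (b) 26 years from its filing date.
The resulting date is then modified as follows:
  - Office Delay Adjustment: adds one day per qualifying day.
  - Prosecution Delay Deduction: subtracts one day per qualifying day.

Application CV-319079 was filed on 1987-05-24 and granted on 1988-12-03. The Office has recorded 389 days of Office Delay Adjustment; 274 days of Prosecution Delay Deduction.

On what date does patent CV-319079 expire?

September 16, 2013

(a) grant + 18 years → 3 December 2006.
(b) filing + 26 years → 24 May 2013.
Later of the two: 24 May 2013.
Office Delay Adjustment: +389 days → 17 June 2014.
Prosecution Delay Deduction: −274 days → 16 September 2013.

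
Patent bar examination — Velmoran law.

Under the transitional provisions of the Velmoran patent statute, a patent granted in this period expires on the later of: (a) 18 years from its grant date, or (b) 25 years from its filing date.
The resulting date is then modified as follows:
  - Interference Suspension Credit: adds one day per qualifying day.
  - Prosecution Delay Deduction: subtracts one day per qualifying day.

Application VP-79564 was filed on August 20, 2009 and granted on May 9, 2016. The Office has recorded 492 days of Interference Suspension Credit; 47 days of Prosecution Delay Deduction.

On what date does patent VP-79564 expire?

2035-11-08

(a) grant + 18 years → 9 May 2034.
(b) filing + 25 years → 20 August 2034.
Later of the two: 20 August 2034.
Interference Suspension Credit: +492 days → 25 December 2035.
Prosecution Delay Deduction: −47 days → 8 November 2035.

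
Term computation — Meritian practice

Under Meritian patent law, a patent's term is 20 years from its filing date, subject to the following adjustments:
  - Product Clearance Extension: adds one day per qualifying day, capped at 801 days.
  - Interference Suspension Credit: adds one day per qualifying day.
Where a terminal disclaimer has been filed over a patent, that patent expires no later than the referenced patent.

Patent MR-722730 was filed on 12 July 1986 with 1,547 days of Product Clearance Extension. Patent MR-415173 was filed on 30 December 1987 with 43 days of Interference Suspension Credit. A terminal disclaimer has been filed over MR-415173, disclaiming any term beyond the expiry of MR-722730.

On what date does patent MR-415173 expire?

February 11, 2008

Natural term of MR-415173:
  Base: filing + 20 years → 30 December 2007.
  Interference Suspension Credit: +43 days → 11 February 2008.
Expiry of referenced patent MR-722730:
  Base: filing + 20 years → 12 July 2006.
  Product Clearance Extension: 1547 days claimed exceeds the 801-day cap, so +801 days → 20 September 2008.
Terminal disclaimer: MR-415173 expires on the earlier of 11 February 2008 and 20 September 2008.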